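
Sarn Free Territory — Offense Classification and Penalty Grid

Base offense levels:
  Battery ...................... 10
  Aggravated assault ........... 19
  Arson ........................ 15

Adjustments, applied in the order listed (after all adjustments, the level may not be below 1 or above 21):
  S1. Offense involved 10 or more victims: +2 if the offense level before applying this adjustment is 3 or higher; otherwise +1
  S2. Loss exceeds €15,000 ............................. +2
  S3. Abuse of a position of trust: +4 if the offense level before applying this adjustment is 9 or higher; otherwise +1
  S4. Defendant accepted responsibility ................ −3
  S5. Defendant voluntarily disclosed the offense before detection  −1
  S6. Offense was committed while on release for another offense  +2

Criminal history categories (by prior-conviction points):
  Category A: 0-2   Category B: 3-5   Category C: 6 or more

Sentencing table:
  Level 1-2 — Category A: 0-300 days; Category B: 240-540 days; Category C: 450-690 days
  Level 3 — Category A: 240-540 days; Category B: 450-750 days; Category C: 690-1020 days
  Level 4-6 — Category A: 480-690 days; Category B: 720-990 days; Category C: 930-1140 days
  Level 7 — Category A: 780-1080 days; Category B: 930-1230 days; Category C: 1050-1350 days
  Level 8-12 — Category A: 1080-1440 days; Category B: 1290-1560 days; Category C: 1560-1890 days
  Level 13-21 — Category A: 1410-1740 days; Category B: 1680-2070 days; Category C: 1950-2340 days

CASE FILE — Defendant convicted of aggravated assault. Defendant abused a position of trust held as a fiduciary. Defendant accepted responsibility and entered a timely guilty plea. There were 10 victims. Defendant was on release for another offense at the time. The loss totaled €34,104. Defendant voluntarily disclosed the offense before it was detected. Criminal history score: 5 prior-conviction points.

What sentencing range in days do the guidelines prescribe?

Base offense level for aggravated assault: 19.
S1 applies (level before this adjustment is 19 ≥ 3, so +2): 19 + 2 = 21.
S2 applies: 21 + 2 = 23.
S3 applies (level before this adjustment is 23 ≥ 9, so +4): 23 + 4 = 27.
S4 applies: 27 − 3 = 24.
S5 applies: 24 − 1 = 23.
S6 applies: 23 + 2 = 25.
Level 25 exceeds the maximum of 21; capped at 21.
Final offense level: 21.
Criminal history: 5 prior points → Category B (3-5).
Level 21 falls in the 13-21 band.
Grid: Level 13-21 × Category B = 1680-2070 days.

1680-2070 days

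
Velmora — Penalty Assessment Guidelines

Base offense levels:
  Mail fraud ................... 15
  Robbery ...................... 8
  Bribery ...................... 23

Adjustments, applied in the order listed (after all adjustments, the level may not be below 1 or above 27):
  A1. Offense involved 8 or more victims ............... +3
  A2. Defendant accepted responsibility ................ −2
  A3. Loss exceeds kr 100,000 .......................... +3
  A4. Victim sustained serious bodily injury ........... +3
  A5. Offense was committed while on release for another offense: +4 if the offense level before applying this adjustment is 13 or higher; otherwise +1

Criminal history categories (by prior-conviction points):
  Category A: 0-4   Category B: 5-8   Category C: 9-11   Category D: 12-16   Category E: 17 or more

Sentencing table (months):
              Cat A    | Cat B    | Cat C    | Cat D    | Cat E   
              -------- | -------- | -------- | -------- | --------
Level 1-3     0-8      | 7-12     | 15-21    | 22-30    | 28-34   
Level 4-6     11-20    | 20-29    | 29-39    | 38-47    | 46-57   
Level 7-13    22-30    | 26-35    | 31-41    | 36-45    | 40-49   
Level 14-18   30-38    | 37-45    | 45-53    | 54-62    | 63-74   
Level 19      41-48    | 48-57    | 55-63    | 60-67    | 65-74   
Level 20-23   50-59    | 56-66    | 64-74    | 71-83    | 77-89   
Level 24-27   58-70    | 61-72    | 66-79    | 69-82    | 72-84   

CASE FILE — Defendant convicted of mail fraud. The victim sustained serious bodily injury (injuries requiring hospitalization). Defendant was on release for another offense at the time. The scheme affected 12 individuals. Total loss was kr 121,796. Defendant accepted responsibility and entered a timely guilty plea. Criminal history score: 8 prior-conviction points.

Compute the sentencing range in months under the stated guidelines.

Base offense level for mail fraud: 15.
A1 applies: 15 + 3 = 18.
A2 applies: 18 − 2 = 16.
A3 applies: 16 + 3 = 19.
A4 applies: 19 + 3 = 22.
A5 applies (level before this adjustment is 22 ≥ 13, so +4): 22 + 4 = 26.
Final offense level: 26.
Criminal history: 8 prior points → Category B (5-8).
Level 26 falls in the 24-27 band.
Grid: Level 24-27 × Category B = 61-72 months.

61-72 months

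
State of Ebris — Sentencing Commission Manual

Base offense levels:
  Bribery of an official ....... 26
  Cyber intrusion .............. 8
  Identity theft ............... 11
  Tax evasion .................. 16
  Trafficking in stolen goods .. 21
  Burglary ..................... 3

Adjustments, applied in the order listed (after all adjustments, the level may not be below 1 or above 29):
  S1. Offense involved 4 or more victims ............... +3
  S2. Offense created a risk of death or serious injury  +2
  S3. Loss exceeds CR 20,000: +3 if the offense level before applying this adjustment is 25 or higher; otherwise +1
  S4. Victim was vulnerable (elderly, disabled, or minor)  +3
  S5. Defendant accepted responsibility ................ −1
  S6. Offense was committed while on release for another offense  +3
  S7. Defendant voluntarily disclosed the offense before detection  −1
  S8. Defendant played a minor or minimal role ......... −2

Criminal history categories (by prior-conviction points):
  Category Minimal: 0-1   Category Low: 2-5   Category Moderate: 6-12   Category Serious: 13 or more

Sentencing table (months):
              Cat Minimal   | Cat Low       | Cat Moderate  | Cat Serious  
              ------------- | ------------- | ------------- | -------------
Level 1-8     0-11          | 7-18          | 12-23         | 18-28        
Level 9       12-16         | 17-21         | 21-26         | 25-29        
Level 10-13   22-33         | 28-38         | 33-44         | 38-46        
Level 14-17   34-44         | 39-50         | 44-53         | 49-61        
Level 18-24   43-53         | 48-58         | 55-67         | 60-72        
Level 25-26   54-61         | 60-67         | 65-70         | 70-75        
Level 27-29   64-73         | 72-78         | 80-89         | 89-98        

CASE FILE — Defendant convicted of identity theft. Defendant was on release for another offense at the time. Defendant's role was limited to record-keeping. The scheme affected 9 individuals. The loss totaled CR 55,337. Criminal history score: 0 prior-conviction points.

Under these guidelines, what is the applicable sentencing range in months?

34-44 months

Base offense level for identity theft: 11.
S1 applies: 11 + 3 = 14.
S2 does not apply.
S3 applies (level before this adjustment is 14 < 25, so +1): 14 + 1 = 15.
S4 does not apply.
S5 does not apply.
S6 applies: 15 + 3 = 18.
S7 does not apply.
S8 applies: 18 − 2 = 16.
Final offense level: 16.
Criminal history: 0 prior points → Category Minimal (0-1).
Level 16 falls in the 14-17 band.
Grid: Level 14-17 × Category Minimal = 34-44 months.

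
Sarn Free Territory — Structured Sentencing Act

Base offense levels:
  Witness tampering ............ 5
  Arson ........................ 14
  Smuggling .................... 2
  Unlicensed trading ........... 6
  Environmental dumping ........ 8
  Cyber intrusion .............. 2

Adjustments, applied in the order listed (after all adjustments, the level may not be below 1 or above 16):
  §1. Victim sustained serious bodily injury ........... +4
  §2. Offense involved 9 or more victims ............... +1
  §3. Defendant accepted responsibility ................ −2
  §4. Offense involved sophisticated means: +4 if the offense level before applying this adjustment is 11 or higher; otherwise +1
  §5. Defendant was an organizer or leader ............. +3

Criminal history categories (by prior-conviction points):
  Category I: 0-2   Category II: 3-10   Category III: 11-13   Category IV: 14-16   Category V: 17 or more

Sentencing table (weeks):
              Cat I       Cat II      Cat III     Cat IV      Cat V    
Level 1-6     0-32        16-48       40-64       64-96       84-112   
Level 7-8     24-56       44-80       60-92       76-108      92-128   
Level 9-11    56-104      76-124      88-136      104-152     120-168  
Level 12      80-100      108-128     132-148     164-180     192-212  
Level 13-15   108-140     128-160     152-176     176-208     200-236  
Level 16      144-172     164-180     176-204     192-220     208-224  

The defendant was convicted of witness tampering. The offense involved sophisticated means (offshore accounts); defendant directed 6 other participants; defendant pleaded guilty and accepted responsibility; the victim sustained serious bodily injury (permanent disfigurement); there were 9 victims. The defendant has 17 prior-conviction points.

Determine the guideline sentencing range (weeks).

Base offense level for witness tampering: 5.
§1 applies: 5 + 4 = 9.
§2 applies: 9 + 1 = 10.
§3 applies: 10 − 2 = 8.
§4 applies (level before this adjustment is 8 < 11, so +1): 8 + 1 = 9.
§5 applies: 9 + 3 = 12.
Final offense level: 12.
Criminal history: 17 prior points → Category V (17+).
Level 12 falls in the 12 band.
Grid: Level 12 × Category V = 192-212 weeks.

192-212 weeks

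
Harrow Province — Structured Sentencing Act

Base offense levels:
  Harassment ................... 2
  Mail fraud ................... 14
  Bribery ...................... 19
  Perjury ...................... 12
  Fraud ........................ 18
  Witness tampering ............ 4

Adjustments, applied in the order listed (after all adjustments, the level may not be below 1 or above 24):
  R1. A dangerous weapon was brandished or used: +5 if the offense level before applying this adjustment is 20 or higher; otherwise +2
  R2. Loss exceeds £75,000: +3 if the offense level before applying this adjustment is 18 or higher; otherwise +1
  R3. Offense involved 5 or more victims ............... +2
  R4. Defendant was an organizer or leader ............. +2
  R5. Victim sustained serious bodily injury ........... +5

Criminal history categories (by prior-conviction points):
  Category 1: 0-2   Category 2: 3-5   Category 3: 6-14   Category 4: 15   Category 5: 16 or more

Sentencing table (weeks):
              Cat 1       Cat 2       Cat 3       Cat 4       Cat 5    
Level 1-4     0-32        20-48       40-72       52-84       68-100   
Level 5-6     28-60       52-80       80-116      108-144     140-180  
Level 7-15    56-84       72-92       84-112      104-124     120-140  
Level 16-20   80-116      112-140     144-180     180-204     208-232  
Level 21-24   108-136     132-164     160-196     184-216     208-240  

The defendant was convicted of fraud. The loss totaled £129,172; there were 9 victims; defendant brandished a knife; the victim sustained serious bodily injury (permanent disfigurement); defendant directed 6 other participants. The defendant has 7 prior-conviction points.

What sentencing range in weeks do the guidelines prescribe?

Base offense level for fraud: 18.
R1 applies (level before this adjustment is 18 < 20, so +2): 18 + 2 = 20.
R2 applies (level before this adjustment is 20 ≥ 18, so +3): 20 + 3 = 23.
R3 applies: 23 + 2 = 25.
R4 applies: 25 + 2 = 27.
R5 applies: 27 + 5 = 32.
Level 32 exceeds the maximum of 24; capped at 24.
Final offense level: 24.
Criminal history: 7 prior points → Category 3 (6-14).
Level 24 falls in the 21-24 band.
Grid: Level 21-24 × Category 3 = 160-196 weeks.

160-196 weeks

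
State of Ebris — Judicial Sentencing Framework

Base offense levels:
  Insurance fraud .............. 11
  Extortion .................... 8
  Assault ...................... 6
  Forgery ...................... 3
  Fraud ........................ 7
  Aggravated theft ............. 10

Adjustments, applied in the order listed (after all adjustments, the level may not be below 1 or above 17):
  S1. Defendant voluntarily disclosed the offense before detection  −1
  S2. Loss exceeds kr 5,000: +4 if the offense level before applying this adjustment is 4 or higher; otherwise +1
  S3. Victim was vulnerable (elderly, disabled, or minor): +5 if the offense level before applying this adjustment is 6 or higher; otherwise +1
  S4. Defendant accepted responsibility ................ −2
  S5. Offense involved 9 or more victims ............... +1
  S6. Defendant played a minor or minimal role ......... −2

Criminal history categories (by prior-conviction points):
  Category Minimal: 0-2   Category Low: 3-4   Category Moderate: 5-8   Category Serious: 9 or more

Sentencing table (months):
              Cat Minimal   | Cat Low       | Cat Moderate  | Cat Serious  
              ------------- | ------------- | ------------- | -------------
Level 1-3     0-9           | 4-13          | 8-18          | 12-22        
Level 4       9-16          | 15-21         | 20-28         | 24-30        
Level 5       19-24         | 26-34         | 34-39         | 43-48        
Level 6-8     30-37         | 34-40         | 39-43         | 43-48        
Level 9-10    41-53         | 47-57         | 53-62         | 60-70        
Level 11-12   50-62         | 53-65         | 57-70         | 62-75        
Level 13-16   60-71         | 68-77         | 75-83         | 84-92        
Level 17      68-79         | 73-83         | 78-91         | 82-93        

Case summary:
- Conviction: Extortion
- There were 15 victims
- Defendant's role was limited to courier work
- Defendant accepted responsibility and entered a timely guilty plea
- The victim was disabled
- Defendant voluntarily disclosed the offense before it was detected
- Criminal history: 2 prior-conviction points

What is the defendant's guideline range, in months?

41-53 months

Base offense level for extortion: 8.
S1 applies: 8 − 1 = 7.
S2 does not apply.
S3 applies (level before this adjustment is 7 ≥ 6, so +5): 7 + 5 = 12.
S4 applies: 12 − 2 = 10.
S5 applies: 10 + 1 = 11.
S6 applies: 11 − 2 = 9.
Final offense level: 9.
Criminal history: 2 prior points → Category Minimal (0-2).
Level 9 falls in the 9-10 band.
Grid: Level 9-10 × Category Minimal = 41-53 months.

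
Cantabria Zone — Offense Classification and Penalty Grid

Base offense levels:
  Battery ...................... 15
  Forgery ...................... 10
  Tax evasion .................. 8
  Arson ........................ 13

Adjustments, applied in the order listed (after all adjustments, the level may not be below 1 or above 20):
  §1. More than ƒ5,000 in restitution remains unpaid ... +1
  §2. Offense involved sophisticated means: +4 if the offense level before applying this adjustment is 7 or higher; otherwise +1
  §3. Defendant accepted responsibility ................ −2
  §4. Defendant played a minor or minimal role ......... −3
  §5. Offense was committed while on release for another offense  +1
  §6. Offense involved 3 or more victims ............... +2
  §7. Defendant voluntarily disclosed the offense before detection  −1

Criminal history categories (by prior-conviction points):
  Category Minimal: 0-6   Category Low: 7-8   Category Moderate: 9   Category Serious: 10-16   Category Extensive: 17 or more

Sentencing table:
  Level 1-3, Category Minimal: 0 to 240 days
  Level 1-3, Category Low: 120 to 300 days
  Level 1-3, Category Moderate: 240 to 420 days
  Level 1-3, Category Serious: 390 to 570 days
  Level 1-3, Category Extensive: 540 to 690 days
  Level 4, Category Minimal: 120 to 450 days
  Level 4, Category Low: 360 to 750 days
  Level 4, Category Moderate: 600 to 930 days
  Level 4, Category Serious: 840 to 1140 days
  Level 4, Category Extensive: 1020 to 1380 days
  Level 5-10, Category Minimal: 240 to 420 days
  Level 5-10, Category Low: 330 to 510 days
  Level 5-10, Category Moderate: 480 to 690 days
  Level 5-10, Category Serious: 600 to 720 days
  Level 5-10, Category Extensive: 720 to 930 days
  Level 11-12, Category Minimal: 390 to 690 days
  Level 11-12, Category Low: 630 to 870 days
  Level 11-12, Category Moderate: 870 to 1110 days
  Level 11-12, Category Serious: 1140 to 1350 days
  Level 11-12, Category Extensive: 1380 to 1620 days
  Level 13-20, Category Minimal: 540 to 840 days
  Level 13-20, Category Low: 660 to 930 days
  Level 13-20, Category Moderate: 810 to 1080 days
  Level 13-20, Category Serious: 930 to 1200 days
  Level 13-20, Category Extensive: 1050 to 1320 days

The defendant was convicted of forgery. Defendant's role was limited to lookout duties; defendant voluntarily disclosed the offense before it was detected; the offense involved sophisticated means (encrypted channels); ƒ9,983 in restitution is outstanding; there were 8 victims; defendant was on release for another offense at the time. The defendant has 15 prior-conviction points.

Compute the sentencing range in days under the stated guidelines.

930-1200 days

Base offense level for forgery: 10.
§1 applies: 10 + 1 = 11.
§2 applies (level before this adjustment is 11 ≥ 7, so +4): 11 + 4 = 15.
§4 applies: 15 − 3 = 12.
§5 applies: 12 + 1 = 13.
§6 applies: 13 + 2 = 15.
§7 applies: 15 − 1 = 14.
Final offense level: 14.
Criminal history: 15 prior points → Category Serious (10-16).
Level 14 falls in the 13-20 band.
Grid: Level 13-20 × Category Serious = 930-1200 days.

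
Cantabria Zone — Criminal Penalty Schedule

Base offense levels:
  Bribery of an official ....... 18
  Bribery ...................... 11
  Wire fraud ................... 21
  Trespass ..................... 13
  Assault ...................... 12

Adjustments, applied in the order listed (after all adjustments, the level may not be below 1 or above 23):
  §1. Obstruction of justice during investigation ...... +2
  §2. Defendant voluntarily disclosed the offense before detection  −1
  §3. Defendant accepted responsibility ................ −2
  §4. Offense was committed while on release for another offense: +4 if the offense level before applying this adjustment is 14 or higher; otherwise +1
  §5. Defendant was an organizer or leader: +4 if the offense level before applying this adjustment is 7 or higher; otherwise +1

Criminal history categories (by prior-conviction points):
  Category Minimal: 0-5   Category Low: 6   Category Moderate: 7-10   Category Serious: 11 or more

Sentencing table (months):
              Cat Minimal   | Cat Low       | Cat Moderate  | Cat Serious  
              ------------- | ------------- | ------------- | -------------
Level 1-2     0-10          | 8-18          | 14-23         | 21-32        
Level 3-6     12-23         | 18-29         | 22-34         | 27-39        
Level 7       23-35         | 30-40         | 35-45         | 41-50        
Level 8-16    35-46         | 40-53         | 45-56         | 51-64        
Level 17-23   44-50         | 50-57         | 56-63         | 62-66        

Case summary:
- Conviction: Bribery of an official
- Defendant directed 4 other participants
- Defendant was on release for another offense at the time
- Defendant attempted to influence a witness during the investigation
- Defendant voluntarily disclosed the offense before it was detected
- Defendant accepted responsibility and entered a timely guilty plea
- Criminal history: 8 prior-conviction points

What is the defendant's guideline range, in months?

56-63 months

Base offense level for bribery of an official: 18.
§1 applies: 18 + 2 = 20.
§2 applies: 20 − 1 = 19.
§3 applies: 19 − 2 = 17.
§4 applies (level before this adjustment is 17 ≥ 14, so +4): 17 + 4 = 21.
§5 applies (level before this adjustment is 21 ≥ 7, so +4): 21 + 4 = 25.
Level 25 exceeds the maximum of 23; capped at 23.
Final offense level: 23.
Criminal history: 8 prior points → Category Moderate (7-10).
Level 23 falls in the 17-23 band.
Grid: Level 17-23 × Category Moderate = 56-63 months.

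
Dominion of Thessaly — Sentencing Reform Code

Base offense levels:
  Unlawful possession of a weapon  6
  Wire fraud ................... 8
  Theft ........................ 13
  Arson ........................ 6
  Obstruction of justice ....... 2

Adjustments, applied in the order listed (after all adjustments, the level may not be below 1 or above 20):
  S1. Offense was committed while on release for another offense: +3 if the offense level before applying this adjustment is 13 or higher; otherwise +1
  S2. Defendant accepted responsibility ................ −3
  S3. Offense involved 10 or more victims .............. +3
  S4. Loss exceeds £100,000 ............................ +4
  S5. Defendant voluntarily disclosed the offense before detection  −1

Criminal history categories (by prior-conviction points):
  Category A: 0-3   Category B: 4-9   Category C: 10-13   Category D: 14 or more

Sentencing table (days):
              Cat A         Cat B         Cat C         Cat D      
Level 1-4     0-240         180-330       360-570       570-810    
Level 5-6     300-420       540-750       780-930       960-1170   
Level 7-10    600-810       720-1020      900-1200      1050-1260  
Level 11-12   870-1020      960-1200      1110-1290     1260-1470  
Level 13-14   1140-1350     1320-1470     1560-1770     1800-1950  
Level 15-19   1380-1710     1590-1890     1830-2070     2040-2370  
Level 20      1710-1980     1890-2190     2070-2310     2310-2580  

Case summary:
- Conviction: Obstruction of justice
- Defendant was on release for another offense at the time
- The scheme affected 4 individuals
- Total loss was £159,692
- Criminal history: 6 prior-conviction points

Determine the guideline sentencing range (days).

720-1020 days

Base offense level for obstruction of justice: 2.
S1 applies (level before this adjustment is 2 < 13, so +1): 2 + 1 = 3.
S2 does not apply.
S4 applies: 3 + 4 = 7.
Final offense level: 7.
Criminal history: 6 prior points → Category B (4-9).
Level 7 falls in the 7-10 band.
Grid: Level 7-10 × Category B = 720-1020 days.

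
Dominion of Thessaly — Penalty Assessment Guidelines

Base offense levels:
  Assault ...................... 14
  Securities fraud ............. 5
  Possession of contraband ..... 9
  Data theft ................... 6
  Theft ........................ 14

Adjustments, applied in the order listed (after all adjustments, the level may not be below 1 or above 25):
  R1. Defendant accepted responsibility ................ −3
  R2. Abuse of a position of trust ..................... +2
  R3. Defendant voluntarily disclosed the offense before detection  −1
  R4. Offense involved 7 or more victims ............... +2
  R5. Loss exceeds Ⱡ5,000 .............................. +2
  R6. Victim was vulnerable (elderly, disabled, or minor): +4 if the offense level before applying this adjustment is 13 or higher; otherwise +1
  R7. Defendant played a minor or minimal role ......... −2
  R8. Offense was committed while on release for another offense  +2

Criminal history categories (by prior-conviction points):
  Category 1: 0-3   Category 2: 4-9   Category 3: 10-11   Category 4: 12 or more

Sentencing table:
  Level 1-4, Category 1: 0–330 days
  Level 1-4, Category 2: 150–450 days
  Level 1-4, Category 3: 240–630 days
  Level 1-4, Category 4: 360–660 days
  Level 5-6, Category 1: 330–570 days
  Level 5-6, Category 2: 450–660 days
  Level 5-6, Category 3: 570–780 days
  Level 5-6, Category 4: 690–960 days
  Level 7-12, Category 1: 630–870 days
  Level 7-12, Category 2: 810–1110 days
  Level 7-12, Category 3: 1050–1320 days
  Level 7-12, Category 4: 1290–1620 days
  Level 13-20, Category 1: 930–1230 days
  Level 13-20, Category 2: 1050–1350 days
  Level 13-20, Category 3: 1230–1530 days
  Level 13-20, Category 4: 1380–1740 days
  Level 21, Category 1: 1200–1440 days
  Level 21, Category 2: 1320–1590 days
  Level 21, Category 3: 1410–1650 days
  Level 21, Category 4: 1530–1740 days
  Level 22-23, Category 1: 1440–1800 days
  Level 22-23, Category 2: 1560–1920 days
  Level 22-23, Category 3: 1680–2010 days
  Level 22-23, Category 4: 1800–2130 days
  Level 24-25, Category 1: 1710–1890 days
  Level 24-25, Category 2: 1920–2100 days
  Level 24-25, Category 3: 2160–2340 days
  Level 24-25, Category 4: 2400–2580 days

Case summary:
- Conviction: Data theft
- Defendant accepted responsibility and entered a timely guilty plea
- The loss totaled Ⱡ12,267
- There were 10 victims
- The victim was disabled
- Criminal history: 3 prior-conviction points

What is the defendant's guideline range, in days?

Base offense level for data theft: 6.
R1 applies: 6 − 3 = 3.
R4 applies: 3 + 2 = 5.
R5 applies: 5 + 2 = 7.
R6 applies (level before this adjustment is 7 < 13, so +1): 7 + 1 = 8.
R7 does not apply.
R8 does not apply.
Final offense level: 8.
Criminal history: 3 prior points → Category 1 (0-3).
Level 8 falls in the 7-12 band.
Grid: Level 7-12 × Category 1 = 630-870 days.

630-870 days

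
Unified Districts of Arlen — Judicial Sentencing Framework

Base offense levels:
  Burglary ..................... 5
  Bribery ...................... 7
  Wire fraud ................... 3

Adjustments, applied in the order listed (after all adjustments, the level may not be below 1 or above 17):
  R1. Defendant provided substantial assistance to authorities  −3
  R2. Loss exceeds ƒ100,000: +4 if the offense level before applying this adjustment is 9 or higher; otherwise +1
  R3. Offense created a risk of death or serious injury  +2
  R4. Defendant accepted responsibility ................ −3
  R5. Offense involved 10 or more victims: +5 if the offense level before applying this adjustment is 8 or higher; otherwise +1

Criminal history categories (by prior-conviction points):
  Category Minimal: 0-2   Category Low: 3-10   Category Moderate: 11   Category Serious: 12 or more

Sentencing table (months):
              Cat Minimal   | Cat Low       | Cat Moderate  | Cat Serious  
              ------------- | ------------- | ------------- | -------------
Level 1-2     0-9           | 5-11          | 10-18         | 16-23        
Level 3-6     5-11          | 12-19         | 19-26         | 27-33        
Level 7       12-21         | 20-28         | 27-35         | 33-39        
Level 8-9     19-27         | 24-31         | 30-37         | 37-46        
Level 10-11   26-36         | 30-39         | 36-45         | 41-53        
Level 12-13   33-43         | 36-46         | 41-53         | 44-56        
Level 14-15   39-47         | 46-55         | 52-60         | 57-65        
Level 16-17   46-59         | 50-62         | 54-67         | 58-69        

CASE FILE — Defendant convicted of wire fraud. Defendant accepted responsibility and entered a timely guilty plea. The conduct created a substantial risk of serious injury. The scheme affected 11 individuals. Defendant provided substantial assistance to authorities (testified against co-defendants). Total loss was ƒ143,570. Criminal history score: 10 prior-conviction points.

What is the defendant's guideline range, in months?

Base offense level for wire fraud: 3.
R1 applies: 3 − 3 = 0.
R2 applies (level before this adjustment is 0 < 9, so +1): 0 + 1 = 1.
R3 applies: 1 + 2 = 3.
R4 applies: 3 − 3 = 0.
R5 applies (level before this adjustment is 0 < 8, so +1): 0 + 1 = 1.
Final offense level: 1.
Criminal history: 10 prior points → Category Low (3-10).
Level 1 falls in the 1-2 band.
Grid: Level 1-2 × Category Low = 5-11 months.

5-11 months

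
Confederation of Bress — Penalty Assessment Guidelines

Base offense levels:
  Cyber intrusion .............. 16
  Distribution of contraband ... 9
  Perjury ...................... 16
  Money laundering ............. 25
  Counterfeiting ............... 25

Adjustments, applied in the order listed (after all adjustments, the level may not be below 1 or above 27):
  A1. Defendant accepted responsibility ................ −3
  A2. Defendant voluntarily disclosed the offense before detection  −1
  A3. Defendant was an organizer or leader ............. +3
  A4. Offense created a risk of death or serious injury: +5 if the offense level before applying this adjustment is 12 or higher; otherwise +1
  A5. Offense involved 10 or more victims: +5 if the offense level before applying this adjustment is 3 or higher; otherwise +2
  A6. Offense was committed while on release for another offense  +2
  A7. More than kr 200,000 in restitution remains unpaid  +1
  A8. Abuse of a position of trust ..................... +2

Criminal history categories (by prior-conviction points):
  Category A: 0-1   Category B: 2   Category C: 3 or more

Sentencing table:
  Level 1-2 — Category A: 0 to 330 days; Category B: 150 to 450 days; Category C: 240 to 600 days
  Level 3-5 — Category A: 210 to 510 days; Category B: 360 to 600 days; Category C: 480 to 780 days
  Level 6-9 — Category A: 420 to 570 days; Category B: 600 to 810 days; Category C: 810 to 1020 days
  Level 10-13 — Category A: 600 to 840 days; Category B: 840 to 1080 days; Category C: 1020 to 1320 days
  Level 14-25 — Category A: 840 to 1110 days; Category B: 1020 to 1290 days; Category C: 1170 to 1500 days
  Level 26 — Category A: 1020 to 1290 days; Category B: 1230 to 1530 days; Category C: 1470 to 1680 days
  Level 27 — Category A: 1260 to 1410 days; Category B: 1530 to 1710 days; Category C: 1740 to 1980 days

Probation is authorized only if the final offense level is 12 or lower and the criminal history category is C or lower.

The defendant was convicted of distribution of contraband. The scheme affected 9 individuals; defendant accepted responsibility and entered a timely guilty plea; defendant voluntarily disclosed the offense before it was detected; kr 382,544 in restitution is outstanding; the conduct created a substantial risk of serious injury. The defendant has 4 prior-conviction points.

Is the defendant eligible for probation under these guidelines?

Base offense level for distribution of contraband: 9.
A1 applies: 9 − 3 = 6.
A2 applies: 6 − 1 = 5.
A4 applies (level before this adjustment is 5 < 12, so +1): 5 + 1 = 6.
A6 does not apply.
A7 applies: 6 + 1 = 7.
A8 does not apply.
Final offense level: 7.
Criminal history: 4 prior points → Category C (3+).
Level 7 falls in the 6-9 band.
Grid: Level 6-9 × Category C = 810-1020 days.
Probation check: level 7 ≤ 12 and category C ≤ C → eligible.

Yes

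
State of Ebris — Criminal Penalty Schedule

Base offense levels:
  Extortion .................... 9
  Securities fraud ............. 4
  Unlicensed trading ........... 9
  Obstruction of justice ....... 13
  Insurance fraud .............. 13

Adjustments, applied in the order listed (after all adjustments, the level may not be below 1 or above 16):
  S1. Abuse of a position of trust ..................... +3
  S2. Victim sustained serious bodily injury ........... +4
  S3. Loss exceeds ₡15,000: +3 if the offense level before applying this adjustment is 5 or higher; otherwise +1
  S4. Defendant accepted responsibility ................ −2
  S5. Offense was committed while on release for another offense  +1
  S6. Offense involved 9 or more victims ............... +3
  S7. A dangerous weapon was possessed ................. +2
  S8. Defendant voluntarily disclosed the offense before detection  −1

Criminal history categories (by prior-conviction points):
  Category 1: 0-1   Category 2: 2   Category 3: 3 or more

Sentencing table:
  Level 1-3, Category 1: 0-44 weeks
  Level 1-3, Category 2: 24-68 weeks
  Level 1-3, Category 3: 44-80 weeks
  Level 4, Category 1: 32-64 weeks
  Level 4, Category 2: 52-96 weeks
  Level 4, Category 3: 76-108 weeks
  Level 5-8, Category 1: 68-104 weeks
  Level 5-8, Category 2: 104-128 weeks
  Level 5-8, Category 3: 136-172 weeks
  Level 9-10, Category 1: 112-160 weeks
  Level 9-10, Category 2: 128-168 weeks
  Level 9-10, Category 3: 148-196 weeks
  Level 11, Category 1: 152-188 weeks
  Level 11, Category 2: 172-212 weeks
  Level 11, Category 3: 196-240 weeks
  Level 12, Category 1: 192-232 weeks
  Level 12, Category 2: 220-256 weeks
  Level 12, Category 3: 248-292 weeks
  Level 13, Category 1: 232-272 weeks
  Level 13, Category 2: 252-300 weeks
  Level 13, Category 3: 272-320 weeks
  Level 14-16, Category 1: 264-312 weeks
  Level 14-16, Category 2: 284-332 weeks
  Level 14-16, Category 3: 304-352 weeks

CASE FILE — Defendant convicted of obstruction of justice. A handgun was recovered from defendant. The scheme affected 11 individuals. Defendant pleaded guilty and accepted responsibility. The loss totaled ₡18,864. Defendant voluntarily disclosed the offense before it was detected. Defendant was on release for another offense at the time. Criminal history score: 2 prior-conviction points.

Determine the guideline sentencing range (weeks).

Base offense level for obstruction of justice: 13.
S1 does not apply.
S3 applies (level before this adjustment is 13 ≥ 5, so +3): 13 + 3 = 16.
S4 applies: 16 − 2 = 14.
S5 applies: 14 + 1 = 15.
S6 applies: 15 + 3 = 18.
S7 applies: 18 + 2 = 20.
S8 applies: 20 − 1 = 19.
Level 19 exceeds the maximum of 16; capped at 16.
Final offense level: 16.
Criminal history: 2 prior points → Category 2 (2).
Level 16 falls in the 14-16 band.
Grid: Level 14-16 × Category 2 = 284-332 weeks.

284-332 weeks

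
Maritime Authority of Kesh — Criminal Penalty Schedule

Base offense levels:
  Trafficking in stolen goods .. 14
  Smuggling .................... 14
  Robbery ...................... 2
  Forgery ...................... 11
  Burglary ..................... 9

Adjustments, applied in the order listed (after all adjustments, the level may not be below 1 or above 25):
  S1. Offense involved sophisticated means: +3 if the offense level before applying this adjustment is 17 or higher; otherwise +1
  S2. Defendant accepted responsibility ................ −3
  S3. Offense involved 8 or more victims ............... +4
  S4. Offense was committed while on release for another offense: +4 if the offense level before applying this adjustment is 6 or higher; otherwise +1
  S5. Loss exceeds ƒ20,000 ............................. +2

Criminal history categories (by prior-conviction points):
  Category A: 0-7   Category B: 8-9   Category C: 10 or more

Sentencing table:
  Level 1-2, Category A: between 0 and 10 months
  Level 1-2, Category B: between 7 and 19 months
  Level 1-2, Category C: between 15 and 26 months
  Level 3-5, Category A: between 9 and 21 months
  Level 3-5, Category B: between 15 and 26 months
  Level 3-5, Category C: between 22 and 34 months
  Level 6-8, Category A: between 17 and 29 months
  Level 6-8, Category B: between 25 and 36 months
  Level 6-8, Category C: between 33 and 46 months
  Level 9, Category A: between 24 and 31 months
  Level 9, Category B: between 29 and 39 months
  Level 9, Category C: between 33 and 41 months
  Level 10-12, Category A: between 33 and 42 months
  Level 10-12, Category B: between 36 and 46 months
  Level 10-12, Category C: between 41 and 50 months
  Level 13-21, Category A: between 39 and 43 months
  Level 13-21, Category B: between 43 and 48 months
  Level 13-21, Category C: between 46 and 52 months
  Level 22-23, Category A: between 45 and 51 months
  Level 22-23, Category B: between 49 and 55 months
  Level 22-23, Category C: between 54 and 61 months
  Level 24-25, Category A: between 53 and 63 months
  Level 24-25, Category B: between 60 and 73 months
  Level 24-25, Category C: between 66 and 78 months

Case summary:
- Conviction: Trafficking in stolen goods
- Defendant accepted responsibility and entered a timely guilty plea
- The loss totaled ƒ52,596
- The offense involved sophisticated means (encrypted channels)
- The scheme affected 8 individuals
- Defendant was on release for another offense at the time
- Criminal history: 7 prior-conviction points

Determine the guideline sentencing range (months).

Base offense level for trafficking in stolen goods: 14.
S1 applies (level before this adjustment is 14 < 17, so +1): 14 + 1 = 15.
S2 applies: 15 − 3 = 12.
S3 applies: 12 + 4 = 16.
S4 applies (level before this adjustment is 16 ≥ 6, so +4): 16 + 4 = 20.
S5 applies: 20 + 2 = 22.
Final offense level: 22.
Criminal history: 7 prior points → Category A (0-7).
Level 22 falls in the 22-23 band.
Grid: Level 22-23 × Category A = 45-51 months.

45-51 months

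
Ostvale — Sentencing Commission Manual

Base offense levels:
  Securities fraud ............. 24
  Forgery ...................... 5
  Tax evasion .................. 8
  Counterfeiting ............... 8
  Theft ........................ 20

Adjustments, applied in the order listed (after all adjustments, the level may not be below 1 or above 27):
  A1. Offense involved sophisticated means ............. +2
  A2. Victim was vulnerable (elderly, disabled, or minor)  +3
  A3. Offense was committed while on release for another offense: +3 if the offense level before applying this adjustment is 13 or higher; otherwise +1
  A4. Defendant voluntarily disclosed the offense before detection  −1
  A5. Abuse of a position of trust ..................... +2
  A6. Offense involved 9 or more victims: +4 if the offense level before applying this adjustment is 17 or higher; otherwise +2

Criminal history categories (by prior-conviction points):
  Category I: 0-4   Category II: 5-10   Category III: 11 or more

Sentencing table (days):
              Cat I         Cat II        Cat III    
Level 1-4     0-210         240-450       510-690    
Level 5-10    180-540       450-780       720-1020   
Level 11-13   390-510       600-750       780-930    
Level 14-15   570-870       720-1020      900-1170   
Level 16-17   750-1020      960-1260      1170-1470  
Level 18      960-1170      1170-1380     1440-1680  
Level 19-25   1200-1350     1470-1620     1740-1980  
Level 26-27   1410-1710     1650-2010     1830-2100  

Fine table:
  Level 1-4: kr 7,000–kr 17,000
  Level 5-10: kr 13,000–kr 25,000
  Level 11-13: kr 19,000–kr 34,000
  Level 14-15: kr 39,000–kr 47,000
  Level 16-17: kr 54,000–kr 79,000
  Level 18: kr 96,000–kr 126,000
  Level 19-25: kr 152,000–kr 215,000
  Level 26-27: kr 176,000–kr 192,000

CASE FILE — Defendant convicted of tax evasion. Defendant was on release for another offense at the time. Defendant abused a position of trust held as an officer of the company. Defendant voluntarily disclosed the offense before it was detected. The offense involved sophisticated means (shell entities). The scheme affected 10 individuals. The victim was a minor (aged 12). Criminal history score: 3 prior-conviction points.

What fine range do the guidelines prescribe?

kr 152,000–kr 215,000

Base offense level for tax evasion: 8.
A1 applies: 8 + 2 = 10.
A2 applies: 10 + 3 = 13.
A3 applies (level before this adjustment is 13 ≥ 13, so +3): 13 + 3 = 16.
A4 applies: 16 − 1 = 15.
A5 applies: 15 + 2 = 17.
A6 applies (level before this adjustment is 17 ≥ 17, so +4): 17 + 4 = 21.
Final offense level: 21.
Level 21 falls in the 19-25 band.
Fine table: Level 19-25 → kr 152,000–kr 215,000.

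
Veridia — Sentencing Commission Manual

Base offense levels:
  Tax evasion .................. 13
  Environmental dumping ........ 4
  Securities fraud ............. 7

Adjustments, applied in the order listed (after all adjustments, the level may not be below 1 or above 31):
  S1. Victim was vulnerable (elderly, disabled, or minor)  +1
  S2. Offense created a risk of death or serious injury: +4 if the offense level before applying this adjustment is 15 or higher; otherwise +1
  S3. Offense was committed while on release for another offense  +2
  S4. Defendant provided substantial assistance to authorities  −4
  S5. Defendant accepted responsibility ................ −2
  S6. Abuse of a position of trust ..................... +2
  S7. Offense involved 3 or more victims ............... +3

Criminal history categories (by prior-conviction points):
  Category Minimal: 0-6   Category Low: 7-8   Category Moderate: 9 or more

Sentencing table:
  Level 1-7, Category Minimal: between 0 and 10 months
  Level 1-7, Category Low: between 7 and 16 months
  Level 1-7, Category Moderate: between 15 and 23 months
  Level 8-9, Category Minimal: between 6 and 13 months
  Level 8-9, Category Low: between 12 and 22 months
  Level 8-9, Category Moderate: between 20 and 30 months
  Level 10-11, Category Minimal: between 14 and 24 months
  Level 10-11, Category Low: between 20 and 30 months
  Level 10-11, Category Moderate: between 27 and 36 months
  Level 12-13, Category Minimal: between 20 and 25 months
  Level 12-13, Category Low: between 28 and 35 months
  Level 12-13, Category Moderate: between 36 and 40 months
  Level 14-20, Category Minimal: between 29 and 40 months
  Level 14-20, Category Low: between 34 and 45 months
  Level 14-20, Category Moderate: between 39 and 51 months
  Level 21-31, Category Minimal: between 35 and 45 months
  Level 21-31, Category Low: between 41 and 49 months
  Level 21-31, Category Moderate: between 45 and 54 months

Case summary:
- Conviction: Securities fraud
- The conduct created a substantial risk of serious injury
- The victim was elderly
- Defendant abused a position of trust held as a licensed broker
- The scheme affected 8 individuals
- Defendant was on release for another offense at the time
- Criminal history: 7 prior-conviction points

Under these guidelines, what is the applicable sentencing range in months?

Base offense level for securities fraud: 7.
S1 applies: 7 + 1 = 8.
S2 applies (level before this adjustment is 8 < 15, so +1): 8 + 1 = 9.
S3 applies: 9 + 2 = 11.
S4 does not apply.
S6 applies: 11 + 2 = 13.
S7 applies: 13 + 3 = 16.
Final offense level: 16.
Criminal history: 7 prior points → Category Low (7-8).
Level 16 falls in the 14-20 band.
Grid: Level 14-20 × Category Low = 34-45 months.

34-45 months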